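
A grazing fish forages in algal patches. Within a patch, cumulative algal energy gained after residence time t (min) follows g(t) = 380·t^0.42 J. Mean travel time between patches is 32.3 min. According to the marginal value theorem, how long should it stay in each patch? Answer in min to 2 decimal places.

Optimal t* satisfies g'(t*) = g(t*)/(T + t*).
g'(t) = 0.42·380·t^-0.58. Setting 0.42·380·t^-0.58 = 380·t^0.42/(32.3+t) gives 0.42(32.3+t) = t, so 0.58·t = 0.42×32.3.
t* = 0.42×32.3/0.58 = 23.39 min.

23.39 min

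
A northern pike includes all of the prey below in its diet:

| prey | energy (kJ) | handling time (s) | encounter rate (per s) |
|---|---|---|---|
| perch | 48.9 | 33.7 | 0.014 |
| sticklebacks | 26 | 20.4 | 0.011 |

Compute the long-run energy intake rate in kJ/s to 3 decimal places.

0.572 kJ/s

Energy encountered per unit search time: 0.014×48.9 + 0.011×26 = 0.9706 kJ/s.
Handling time per unit search time: 0.014×33.7 + 0.011×20.4 = 0.6962.
Rate = 0.9706/(1 + 0.6962) = 0.5722 kJ/s.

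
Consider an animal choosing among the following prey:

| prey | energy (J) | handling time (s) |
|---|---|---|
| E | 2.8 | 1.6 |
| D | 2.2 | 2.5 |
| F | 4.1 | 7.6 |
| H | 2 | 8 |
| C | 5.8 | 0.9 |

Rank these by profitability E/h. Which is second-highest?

Profitability E/h (J/s): E = 2.8/1.6 = 1.75, D = 2.2/2.5 = 0.88, F = 4.1/7.6 = 0.539, H = 2/8 = 0.25, C = 5.8/0.9 = 6.44.
Ranked: C > E > D > F > H.

E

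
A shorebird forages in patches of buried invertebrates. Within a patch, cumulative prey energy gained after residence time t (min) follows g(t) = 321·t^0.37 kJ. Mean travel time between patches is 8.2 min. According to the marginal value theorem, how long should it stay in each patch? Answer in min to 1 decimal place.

4.8 min

Optimal t* satisfies g'(t*) = g(t*)/(T + t*).
g'(t) = 0.37·321·t^-0.63. Setting 0.37·321·t^-0.63 = 321·t^0.37/(8.2+t) gives 0.37(8.2+t) = t, so 0.63·t = 0.37×8.2.
t* = 0.37×8.2/0.63 = 4.816 min.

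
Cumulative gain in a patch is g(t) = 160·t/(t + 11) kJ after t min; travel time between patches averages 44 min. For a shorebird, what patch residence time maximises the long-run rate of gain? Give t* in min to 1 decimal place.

22.0 min

Maximise g(t)/(T+t): set derivative to zero → g'(t)(T+t) = g(t).
g'(t) = 160·11/(t + 11)². Setting 160·11/(t+11)² = 160t/[(t+11)(44+t)] gives 11(44+t) = t(t+11), so t² = 11×44 = 484.
t* = √484 = 22 min.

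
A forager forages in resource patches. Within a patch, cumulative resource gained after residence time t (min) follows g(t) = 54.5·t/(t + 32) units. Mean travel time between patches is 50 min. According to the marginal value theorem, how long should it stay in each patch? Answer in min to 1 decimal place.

40.0 min

By the marginal value theorem, leave when the instantaneous gain rate g'(t) equals the habitat-wide average g(t)/(T + t).
g'(t) = 54.5·32/(t + 32)². Setting 54.5·32/(t+32)² = 54.5t/[(t+32)(50+t)] gives 32(50+t) = t(t+32), so t² = 32×50 = 1600.
t* = √1600 = 40 min.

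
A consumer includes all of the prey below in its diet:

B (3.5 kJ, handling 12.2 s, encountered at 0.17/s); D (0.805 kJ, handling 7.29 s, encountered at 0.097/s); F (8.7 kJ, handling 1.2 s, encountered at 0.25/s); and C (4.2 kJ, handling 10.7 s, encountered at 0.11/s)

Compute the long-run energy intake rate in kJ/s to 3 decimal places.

0.630 kJ/s

R = (0.17×3.5 + 0.097×0.805 + 0.25×8.7 + 0.11×4.2) / (1 + 0.17×12.2 + 0.097×7.29 + 0.25×1.2 + 0.11×10.7) = 3.31/5.258 = 0.6295 kJ/s.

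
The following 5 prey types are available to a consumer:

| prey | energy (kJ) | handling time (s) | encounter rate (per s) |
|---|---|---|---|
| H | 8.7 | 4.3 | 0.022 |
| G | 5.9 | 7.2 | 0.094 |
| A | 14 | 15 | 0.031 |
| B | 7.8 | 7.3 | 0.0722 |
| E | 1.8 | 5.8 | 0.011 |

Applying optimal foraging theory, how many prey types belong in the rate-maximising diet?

4

E/h in descending order: H 2.02, B 1.07, A 0.933, G 0.819, E 0.31 kJ/s. The optimal diet is the largest prefix of this list for which every included type satisfies E_i/h_i > R on the types above it.
Rate on top 1: 0.1749. B: 1.07 > 0.1749 → include.
Rate on top 2: 0.4653. A: 0.933 > 0.4653 → include.
Rate on top 3: 0.5696. G: 0.819 > 0.5696 → include.
Rate on top 4: 0.6308. E: 0.31 < 0.6308 → exclude; stop.
Optimal diet: H, B, A, G — 4 of 5 types.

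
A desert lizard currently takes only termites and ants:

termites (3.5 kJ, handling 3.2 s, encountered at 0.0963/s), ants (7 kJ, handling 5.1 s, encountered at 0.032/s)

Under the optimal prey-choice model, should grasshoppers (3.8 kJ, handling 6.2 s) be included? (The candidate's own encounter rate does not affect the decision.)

Yes

On termites and ants alone, R = ΣλE/(1+Σλh) = 0.561/1.471 = 0.3813 kJ/s.
Profitability of grasshoppers: 3.8/6.2 = 0.6129 kJ/s.
Since 0.6129 > R, including grasshoppers increases the long-run rate.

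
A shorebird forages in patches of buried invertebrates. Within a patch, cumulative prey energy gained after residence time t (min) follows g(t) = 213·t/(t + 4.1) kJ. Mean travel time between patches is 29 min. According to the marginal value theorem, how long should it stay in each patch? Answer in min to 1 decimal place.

Maximise g(t)/(T+t): set derivative to zero → g'(t)(T+t) = g(t).
g'(t) = 213·4.1/(t + 4.1)². Setting 213·4.1/(t+4.1)² = 213t/[(t+4.1)(29+t)] gives 4.1(29+t) = t(t+4.1), so t² = 4.1×29 = 118.9.
t* = √118.9 = 10.9 min.

10.9 min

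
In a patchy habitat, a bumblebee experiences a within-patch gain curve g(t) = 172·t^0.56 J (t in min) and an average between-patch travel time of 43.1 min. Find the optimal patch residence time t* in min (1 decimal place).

By the marginal value theorem, leave when the instantaneous gain rate g'(t) equals the habitat-wide average g(t)/(T + t).
g'(t) = 0.56·172·t^-0.44. Setting 0.56·172·t^-0.44 = 172·t^0.56/(43.1+t) gives 0.56(43.1+t) = t, so 0.44·t = 0.56×43.1.
t* = 0.56×43.1/0.44 = 54.85 min.

54.9 min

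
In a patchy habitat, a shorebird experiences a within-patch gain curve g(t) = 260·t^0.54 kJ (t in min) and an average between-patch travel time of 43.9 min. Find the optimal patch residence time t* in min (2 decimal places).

By the marginal value theorem, leave when the instantaneous gain rate g'(t) equals the habitat-wide average g(t)/(T + t).
g'(t) = 0.54·260·t^-0.46. Setting 0.54·260·t^-0.46 = 260·t^0.54/(43.9+t) gives 0.54(43.9+t) = t, so 0.46·t = 0.54×43.9.
t* = 0.54×43.9/0.46 = 51.53 min.

51.53 min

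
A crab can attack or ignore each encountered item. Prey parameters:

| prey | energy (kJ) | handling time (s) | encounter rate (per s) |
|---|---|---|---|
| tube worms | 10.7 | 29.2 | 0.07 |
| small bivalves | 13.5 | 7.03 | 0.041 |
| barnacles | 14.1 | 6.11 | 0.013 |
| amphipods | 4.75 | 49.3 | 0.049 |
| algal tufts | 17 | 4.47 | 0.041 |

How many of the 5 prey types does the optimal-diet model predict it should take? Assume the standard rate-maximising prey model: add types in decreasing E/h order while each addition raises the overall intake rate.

3

Rank by E/h (kJ/s): algal tufts 3.8, barnacles 2.31, small bivalves 1.92, tube worms 0.366, amphipods 0.0963. Include each in turn until the next type's E/h falls below the running intake rate.
Rate on top 1: 0.589. barnacles: 2.31 > 0.589 → include.
Rate on top 2: 0.6972. small bivalves: 1.92 > 0.6972 → include.
Rate on top 3: 0.9245. tube worms: 0.366 < 0.9245 → exclude; stop.
Optimal diet: algal tufts, barnacles, small bivalves — 3 of 5 types.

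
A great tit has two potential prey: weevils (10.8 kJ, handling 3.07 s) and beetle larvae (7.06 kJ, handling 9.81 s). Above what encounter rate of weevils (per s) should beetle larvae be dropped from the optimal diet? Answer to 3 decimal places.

0.084 per s

The zero-one rule: include beetle larvae iff E₂/h₂ > λE₁/(1+λh₁). Equality gives the switch point.
λE₁h₂ = E₂ + λE₂h₁ ⇒ λ = E₂/(E₁h₂ − E₂h₁) = 7.06/(105.9 − 21.67) = 0.08377 per s.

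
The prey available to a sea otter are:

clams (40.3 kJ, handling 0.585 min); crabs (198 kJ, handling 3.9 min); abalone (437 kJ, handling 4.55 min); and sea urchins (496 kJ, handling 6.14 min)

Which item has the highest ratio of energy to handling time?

abalone

Profitability E/h (kJ/min): clams = 40.3/0.585 = 68.9, crabs = 198/3.9 = 50.8, abalone = 437/4.55 = 96, sea urchins = 496/6.14 = 80.8.
Ranked: abalone > sea urchins > clams > crabs.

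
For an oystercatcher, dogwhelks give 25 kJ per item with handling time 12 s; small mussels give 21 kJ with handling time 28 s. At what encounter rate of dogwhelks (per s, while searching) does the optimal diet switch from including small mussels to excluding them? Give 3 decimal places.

0.047 per s

At the threshold, the rate on dogwhelks alone equals the profitability of small mussels: λ·25/(1 + λ·12) = 21/28 = 0.75.
Rearranging, λ(25 − 0.75×12) = 0.75, so λ = 0.75/16 = 0.04688 per s.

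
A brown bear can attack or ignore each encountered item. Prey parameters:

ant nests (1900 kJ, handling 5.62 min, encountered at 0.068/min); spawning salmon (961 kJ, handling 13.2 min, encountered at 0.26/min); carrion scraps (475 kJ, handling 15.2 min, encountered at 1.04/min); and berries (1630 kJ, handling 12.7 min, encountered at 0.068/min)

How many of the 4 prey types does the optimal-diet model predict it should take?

2

Rank by E/h (kJ/min): ant nests 338, berries 128, spawning salmon 72.8, carrion scraps 31.2. Include each in turn until the next type's E/h falls below the running intake rate.
Rate on top 1: 93.48. berries: 128 > 93.48 → include.
Rate on top 2: 106.9. spawning salmon: 72.8 < 106.9 → exclude; stop.
Optimal diet: ant nests, berries — 2 of 4 types.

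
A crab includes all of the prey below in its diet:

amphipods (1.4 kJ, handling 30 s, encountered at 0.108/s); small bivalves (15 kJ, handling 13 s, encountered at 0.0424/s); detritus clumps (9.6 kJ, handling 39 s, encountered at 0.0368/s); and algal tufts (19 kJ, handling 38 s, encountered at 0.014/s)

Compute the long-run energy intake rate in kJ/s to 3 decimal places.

R = (0.108×1.4 + 0.0424×15 + 0.0368×9.6 + 0.014×19) / (1 + 0.108×30 + 0.0424×13 + 0.0368×39 + 0.014×38) = 1.406/6.758 = 0.2081 kJ/s.

0.208 kJ/s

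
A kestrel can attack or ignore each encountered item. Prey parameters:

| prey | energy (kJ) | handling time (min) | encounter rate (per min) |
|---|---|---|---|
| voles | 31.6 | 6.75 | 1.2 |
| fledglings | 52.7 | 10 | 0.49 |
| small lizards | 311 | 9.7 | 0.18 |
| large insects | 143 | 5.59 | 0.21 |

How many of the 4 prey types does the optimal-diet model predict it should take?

Profitabilities (E/h, kJ/min): small lizards 32.1, large insects 25.6, fledglings 5.27, voles 4.68. Add prey in this order while the next type's profitability exceeds the intake rate on those already taken.
Rate on top 1: 20.39. large insects: 25.6 > 20.39 → include.
Rate on top 2: 21.94. fledglings: 5.27 < 21.94 → exclude; stop.
Optimal diet: small lizards, large insects — 2 of 4 types.

2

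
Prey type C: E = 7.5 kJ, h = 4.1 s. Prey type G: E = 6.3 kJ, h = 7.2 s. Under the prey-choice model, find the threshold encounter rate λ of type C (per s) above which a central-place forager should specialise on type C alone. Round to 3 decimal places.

At the threshold, the rate on type C alone equals the profitability of type G: λ·7.5/(1 + λ·4.1) = 6.3/7.2 = 0.875.
Rearranging, λ(7.5 − 0.875×4.1) = 0.875, so λ = 0.875/3.913 = 0.2236 per s.

0.224 per s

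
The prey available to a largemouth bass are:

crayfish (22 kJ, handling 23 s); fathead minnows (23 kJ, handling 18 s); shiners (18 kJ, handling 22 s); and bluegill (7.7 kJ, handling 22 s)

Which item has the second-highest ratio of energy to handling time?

crayfish

In descending order of E/h:
fathead minnows: 23/18 = 1.28 kJ/s
crayfish: 22/23 = 0.957 kJ/s
shiners: 18/22 = 0.818 kJ/s
bluegill: 7.7/22 = 0.35 kJ/s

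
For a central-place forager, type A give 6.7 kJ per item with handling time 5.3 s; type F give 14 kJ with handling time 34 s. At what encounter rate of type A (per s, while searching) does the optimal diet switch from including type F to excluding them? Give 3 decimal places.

0.091 per s

The zero-one rule: include type F iff E₂/h₂ > λE₁/(1+λh₁). Equality gives the switch point.
λE₁h₂ = E₂ + λE₂h₁ ⇒ λ = E₂/(E₁h₂ − E₂h₁) = 14/(227.8 − 74.2) = 0.09115 per s.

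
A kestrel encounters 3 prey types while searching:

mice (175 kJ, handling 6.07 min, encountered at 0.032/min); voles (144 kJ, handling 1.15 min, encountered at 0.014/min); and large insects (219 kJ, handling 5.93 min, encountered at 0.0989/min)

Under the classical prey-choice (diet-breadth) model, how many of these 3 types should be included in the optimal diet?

3

Rank by E/h (kJ/min): voles 125, large insects 36.9, mice 28.8. Include each in turn until the next type's E/h falls below the running intake rate.
Rate on top 1: 1.984. large insects: 36.9 > 1.984 → include.
Rate on top 2: 14.77. mice: 28.8 > 14.77 → include.
Optimal diet: voles, large insects, mice — 3 of 3 types.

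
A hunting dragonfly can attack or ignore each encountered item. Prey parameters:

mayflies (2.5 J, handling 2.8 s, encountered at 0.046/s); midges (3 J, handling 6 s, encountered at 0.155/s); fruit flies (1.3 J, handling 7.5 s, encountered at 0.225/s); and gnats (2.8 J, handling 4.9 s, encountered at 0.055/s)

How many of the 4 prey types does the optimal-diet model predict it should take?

Profitabilities (E/h, J/s): mayflies 0.893, gnats 0.571, midges 0.5, fruit flies 0.173. Add prey in this order while the next type's profitability exceeds the intake rate on those already taken.
Rate on top 1: 0.1019. gnats: 0.571 > 0.1019 → include.
Rate on top 2: 0.1924. midges: 0.5 > 0.1924 → include.
Rate on top 3: 0.3153. fruit flies: 0.173 < 0.3153 → exclude; stop.
Optimal diet: mayflies, gnats, midges — 3 of 4 types.

3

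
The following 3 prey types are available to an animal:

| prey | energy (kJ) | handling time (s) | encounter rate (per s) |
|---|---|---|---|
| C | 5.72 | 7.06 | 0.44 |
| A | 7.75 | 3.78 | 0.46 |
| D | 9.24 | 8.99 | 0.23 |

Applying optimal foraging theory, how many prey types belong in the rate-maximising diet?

1

Profitabilities (E/h, kJ/s): A 2.05, D 1.03, C 0.81. Add prey in this order while the next type's profitability exceeds the intake rate on those already taken.
Rate on top 1: 1.302. D: 1.03 < 1.302 → exclude; stop.
Optimal diet: A — 1 of 3 types.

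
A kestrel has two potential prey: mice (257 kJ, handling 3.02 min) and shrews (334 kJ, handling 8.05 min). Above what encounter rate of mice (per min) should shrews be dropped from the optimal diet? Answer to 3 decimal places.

Drop shrews once their profitability E₂/h₂ falls below the rate achievable on mice alone: E₂/h₂ = λE₁/(1 + λh₁).
Solve for λ: λE₁h₂ = E₂(1 + λh₁) → λ(E₁h₂ − E₂h₁) = E₂ → λ = E₂/(E₁h₂ − E₂h₁).
λ = 334/(257×8.05 − 334×3.02) = 334/1060 = 0.315 per min.

0.315 per min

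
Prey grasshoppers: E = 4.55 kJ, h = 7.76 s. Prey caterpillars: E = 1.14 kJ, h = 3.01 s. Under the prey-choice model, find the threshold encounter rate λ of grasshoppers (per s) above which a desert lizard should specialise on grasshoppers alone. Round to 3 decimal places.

Drop caterpillars once their profitability E₂/h₂ falls below the rate achievable on grasshoppers alone: E₂/h₂ = λE₁/(1 + λh₁).
Solve for λ: λE₁h₂ = E₂(1 + λh₁) → λ(E₁h₂ − E₂h₁) = E₂ → λ = E₂/(E₁h₂ − E₂h₁).
λ = 1.14/(4.55×3.01 − 1.14×7.76) = 1.14/4.849 = 0.2351 per s.

0.235 per s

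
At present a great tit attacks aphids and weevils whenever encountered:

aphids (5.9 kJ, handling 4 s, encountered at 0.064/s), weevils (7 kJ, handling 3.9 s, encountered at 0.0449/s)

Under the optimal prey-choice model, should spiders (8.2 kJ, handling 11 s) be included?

Yes

Current rate: (0.064×5.9 + 0.0449×7)/(1 + 0.064×4 + 0.0449×3.9) = 0.4835 kJ/s.
Profitability of spiders: 8.2/11 = 0.7455 kJ/s.
Since 0.7455 > R, including spiders increases the long-run rate.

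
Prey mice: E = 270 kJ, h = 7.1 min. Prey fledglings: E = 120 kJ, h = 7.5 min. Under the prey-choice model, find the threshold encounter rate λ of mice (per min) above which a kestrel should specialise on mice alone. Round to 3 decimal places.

0.102 per min

At the threshold, the rate on mice alone equals the profitability of fledglings: λ·270/(1 + λ·7.1) = 120/7.5 = 16.
Rearranging, λ(270 − 16×7.1) = 16, so λ = 16/156.4 = 0.1023 per min.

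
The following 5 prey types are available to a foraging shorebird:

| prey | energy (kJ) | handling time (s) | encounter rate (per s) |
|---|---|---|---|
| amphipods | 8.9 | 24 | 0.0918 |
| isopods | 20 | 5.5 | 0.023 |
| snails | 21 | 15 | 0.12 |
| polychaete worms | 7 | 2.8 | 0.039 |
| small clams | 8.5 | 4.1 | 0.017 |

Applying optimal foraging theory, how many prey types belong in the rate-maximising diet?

Rank by E/h (kJ/s): isopods 3.64, polychaete worms 2.5, small clams 2.07, snails 1.4, amphipods 0.371. Include each in turn until the next type's E/h falls below the running intake rate.
Rate on top 1: 0.4083. polychaete worms: 2.5 > 0.4083 → include.
Rate on top 2: 0.5932. small clams: 2.07 > 0.5932 → include.
Rate on top 3: 0.6722. snails: 1.4 > 0.6722 → include.
Rate on top 4: 1.094. amphipods: 0.371 < 1.094 → exclude; stop.
Optimal diet: isopods, polychaete worms, small clams, snails — 4 of 5 types.

4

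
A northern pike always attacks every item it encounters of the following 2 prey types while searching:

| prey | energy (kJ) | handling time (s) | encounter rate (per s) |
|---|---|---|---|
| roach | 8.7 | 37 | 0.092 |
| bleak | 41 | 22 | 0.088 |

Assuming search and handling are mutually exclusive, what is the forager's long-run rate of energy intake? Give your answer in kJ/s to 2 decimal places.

0.70 kJ/s

R = (0.092×8.7 + 0.088×41) / (1 + 0.092×37 + 0.088×22) = 4.408/6.34 = 0.6953 kJ/s.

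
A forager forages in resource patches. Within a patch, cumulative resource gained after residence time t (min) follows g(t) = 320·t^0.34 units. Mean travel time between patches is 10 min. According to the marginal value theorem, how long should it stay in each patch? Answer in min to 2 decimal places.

5.15 min

By the marginal value theorem, leave when the instantaneous gain rate g'(t) equals the habitat-wide average g(t)/(T + t).
g'(t) = 0.34·320·t^-0.66. Setting 0.34·320·t^-0.66 = 320·t^0.34/(10+t) gives 0.34(10+t) = t, so 0.66·t = 0.34×10.
t* = 0.34×10/0.66 = 5.152 min.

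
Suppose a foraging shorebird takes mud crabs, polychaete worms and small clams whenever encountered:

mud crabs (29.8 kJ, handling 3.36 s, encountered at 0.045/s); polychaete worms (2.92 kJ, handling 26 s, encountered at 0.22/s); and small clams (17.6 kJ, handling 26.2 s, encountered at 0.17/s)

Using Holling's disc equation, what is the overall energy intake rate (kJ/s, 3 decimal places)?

R = Σλ_iE_i / (1 + Σλ_ih_i)
Numerator: 0.045×29.8 + 0.22×2.92 + 0.17×17.6 = 4.975
Denominator: 1 + 0.045×3.36 + 0.22×26 + 0.17×26.2 = 11.33
R = 4.975/11.33 = 0.4393 kJ/s

0.439 kJ/s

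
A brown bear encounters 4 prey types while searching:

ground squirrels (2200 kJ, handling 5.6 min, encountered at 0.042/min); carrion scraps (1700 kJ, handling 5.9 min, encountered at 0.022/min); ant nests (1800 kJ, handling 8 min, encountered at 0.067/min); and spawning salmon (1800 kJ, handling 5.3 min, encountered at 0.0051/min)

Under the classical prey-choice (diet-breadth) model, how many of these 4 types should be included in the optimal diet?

Profitabilities (E/h, kJ/min): ground squirrels 393, spawning salmon 340, carrion scraps 288, ant nests 225. Add prey in this order while the next type's profitability exceeds the intake rate on those already taken.
Rate on top 1: 74.81. spawning salmon: 340 > 74.81 → include.
Rate on top 2: 80.48. carrion scraps: 288 > 80.48 → include.
Rate on top 3: 99.84. ant nests: 225 > 99.84 → include.
Optimal diet: ground squirrels, spawning salmon, carrion scraps, ant nests — 4 of 4 types.

4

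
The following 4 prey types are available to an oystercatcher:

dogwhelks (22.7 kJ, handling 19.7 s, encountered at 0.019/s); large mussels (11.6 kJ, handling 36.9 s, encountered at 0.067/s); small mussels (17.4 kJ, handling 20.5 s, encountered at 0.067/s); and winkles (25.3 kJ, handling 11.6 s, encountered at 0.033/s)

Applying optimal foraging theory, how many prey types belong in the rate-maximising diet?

E/h in descending order: winkles 2.18, dogwhelks 1.15, small mussels 0.849, large mussels 0.314 kJ/s. The optimal diet is the largest prefix of this list for which every included type satisfies E_i/h_i > R on the types above it.
Rate on top 1: 0.6038. dogwhelks: 1.15 > 0.6038 → include.
Rate on top 2: 0.7206. small mussels: 0.849 > 0.7206 → include.
Rate on top 3: 0.7768. large mussels: 0.314 < 0.7768 → exclude; stop.
Optimal diet: winkles, dogwhelks, small mussels — 3 of 4 types.

3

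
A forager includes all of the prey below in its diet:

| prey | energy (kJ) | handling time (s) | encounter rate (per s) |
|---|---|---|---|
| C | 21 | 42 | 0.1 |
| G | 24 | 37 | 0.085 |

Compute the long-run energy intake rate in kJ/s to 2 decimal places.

0.50 kJ/s

Energy encountered per unit search time: 0.1×21 + 0.085×24 = 4.14 kJ/s.
Handling time per unit search time: 0.1×42 + 0.085×37 = 7.345.
Rate = 4.14/(1 + 7.345) = 0.4961 kJ/s.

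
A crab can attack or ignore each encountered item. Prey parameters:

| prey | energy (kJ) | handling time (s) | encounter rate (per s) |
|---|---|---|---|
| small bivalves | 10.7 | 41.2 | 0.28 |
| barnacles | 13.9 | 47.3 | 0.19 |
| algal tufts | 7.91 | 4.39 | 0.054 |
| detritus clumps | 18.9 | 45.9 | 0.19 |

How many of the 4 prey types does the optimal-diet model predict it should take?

Rank by E/h (kJ/s): algal tufts 1.8, detritus clumps 0.412, barnacles 0.294, small bivalves 0.26. Include each in turn until the next type's E/h falls below the running intake rate.
Rate on top 1: 0.3453. detritus clumps: 0.412 > 0.3453 → include.
Rate on top 2: 0.4035. barnacles: 0.294 < 0.4035 → exclude; stop.
Optimal diet: algal tufts, detritus clumps — 2 of 4 types.

2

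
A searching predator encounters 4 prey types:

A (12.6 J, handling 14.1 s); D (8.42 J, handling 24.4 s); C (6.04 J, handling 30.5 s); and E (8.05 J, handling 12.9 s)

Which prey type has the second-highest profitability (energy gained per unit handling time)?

In descending order of E/h:
A: 12.6/14.1 = 0.894 J/s
E: 8.05/12.9 = 0.624 J/s
D: 8.42/24.4 = 0.345 J/s
C: 6.04/30.5 = 0.198 J/s

E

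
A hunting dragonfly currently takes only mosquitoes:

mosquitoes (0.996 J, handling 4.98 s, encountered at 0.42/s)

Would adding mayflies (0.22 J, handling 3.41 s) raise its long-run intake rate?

Intake rate on the current diet: R = (0.42×0.996) / (1 + 0.42×4.98) = 0.4183/3.092 = 0.1353 J/s.
mayflies: E/h = 0.22/3.41 = 0.06452 J/s.
0.06452 < 0.1353, so adding mayflies would lower the average — exclude it.

No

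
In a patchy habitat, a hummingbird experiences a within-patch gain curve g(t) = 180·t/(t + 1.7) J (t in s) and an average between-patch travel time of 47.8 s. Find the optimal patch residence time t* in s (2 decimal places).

9.01 s

Maximise g(t)/(T+t): set derivative to zero → g'(t)(T+t) = g(t).
g'(t) = 180·1.7/(t + 1.7)². Setting 180·1.7/(t+1.7)² = 180t/[(t+1.7)(47.8+t)] gives 1.7(47.8+t) = t(t+1.7), so t² = 1.7×47.8 = 81.26.
t* = √81.26 = 9.014 s.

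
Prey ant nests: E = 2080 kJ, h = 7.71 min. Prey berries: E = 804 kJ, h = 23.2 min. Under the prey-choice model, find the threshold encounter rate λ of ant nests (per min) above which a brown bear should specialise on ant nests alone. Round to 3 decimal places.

0.019 per min

At the threshold, the rate on ant nests alone equals the profitability of berries: λ·2080/(1 + λ·7.71) = 804/23.2 = 34.66.
Rearranging, λ(2080 − 34.66×7.71) = 34.66, so λ = 34.66/1813 = 0.01912 per min.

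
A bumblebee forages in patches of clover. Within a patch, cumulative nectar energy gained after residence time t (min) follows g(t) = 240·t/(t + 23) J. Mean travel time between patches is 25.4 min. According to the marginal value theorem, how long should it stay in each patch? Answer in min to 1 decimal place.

Maximise g(t)/(T+t): set derivative to zero → g'(t)(T+t) = g(t).
g'(t) = 240·23/(t + 23)². Setting 240·23/(t+23)² = 240t/[(t+23)(25.4+t)] gives 23(25.4+t) = t(t+23), so t² = 23×25.4 = 584.2.
t* = √584.2 = 24.17 min.

24.2 min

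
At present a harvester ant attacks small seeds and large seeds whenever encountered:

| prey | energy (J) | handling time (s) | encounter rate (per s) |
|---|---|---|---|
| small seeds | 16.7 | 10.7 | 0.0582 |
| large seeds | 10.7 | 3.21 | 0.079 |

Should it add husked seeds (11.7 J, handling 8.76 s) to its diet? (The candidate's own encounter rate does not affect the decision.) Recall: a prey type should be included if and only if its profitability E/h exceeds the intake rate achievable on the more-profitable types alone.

Intake rate on the current diet: R = (0.0582×16.7 + 0.079×10.7) / (1 + 0.0582×10.7 + 0.079×3.21) = 1.817/1.876 = 0.9685 J/s.
husked seeds: E/h = 11.7/8.76 = 1.336 J/s.
1.336 > 0.9685, so adding husked seeds raises the average — include it.

Yes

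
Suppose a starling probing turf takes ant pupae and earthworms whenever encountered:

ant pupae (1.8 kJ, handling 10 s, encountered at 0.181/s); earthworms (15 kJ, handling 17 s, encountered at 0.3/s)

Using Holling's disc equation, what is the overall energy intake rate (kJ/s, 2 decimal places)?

0.61 kJ/s

Energy encountered per unit search time: 0.181×1.8 + 0.3×15 = 4.826 kJ/s.
Handling time per unit search time: 0.181×10 + 0.3×17 = 6.91.
Rate = 4.826/(1 + 6.91) = 0.6101 kJ/s.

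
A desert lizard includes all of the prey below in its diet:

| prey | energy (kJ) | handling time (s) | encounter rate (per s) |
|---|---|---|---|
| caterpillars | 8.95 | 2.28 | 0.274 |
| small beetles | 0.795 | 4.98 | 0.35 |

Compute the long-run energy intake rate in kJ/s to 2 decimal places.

R = (0.274×8.95 + 0.35×0.795) / (1 + 0.274×2.28 + 0.35×4.98) = 2.731/3.368 = 0.8108 kJ/s.

0.81 kJ/s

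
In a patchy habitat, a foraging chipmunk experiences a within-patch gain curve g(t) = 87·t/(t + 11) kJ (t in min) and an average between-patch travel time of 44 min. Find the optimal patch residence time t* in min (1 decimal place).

22.0 min

By the marginal value theorem, leave when the instantaneous gain rate g'(t) equals the habitat-wide average g(t)/(T + t).
g'(t) = 87·11/(t + 11)². Setting 87·11/(t+11)² = 87t/[(t+11)(44+t)] gives 11(44+t) = t(t+11), so t² = 11×44 = 484.
t* = √484 = 22 min.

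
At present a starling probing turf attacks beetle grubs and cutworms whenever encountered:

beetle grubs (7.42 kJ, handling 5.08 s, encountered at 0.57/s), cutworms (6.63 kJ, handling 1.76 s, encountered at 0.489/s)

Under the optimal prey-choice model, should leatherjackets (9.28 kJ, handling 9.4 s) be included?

On beetle grubs and cutworms alone, R = ΣλE/(1+Σλh) = 7.471/4.756 = 1.571 kJ/s.
Profitability of leatherjackets: 9.28/9.4 = 0.9872 kJ/s.
Since 0.9872 < R, time spent handling leatherjackets is better spent searching.

No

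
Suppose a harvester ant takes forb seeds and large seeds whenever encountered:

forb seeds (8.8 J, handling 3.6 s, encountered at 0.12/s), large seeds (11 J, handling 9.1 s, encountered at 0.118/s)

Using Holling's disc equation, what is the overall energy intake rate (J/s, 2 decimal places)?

R = (0.12×8.8 + 0.118×11) / (1 + 0.12×3.6 + 0.118×9.1) = 2.354/2.506 = 0.9394 J/s.

0.94 J/s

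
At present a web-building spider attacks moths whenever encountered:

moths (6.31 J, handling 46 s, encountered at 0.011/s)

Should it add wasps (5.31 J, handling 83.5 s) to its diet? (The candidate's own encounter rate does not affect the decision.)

Current rate: (0.011×6.31)/(1 + 0.011×46) = 0.04609 J/s.
Profitability of wasps: 5.31/83.5 = 0.06359 J/s.
0.06359 > 0.04609, so adding wasps raises the average — include it.

Yes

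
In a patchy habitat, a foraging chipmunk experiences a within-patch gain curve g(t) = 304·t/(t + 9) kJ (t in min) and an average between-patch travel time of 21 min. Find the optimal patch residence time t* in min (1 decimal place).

13.7 min

By the marginal value theorem, leave when the instantaneous gain rate g'(t) equals the habitat-wide average g(t)/(T + t).
g'(t) = 304·9/(t + 9)². Setting 304·9/(t+9)² = 304t/[(t+9)(21+t)] gives 9(21+t) = t(t+9), so t² = 9×21 = 189.
t* = √189 = 13.75 min.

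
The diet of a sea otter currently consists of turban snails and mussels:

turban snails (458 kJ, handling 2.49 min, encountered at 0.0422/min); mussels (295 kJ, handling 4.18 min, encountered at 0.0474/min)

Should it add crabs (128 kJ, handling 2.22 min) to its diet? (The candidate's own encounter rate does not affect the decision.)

Current rate: (0.0422×458 + 0.0474×295)/(1 + 0.0422×2.49 + 0.0474×4.18) = 25.56 kJ/min.
Profitability of crabs: 128/2.22 = 57.66 kJ/min.
57.66 > 25.56, so adding crabs raises the average — include it.

Yes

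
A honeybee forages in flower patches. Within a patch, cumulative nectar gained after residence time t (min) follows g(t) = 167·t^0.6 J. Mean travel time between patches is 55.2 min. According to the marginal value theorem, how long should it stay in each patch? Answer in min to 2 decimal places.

Maximise g(t)/(T+t): set derivative to zero → g'(t)(T+t) = g(t).
g'(t) = 0.6·167·t^-0.4. Setting 0.6·167·t^-0.4 = 167·t^0.6/(55.2+t) gives 0.6(55.2+t) = t, so 0.40·t = 0.6×55.2.
t* = 0.6×55.2/0.40 = 82.8 min.

82.80 min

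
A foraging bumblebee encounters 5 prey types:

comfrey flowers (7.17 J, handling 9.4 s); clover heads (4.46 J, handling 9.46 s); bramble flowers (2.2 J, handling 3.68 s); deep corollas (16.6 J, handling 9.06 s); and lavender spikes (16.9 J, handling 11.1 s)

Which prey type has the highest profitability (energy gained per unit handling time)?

deep corollas

In descending order of E/h:
deep corollas: 16.6/9.06 = 1.83 J/s
lavender spikes: 16.9/11.1 = 1.52 J/s
comfrey flowers: 7.17/9.4 = 0.763 J/s
bramble flowers: 2.2/3.68 = 0.598 J/s
clover heads: 4.46/9.46 = 0.471 J/s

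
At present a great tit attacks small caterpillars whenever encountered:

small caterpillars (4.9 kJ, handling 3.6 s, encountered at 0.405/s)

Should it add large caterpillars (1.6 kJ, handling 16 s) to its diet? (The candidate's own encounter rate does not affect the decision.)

No

Current rate: (0.405×4.9)/(1 + 0.405×3.6) = 0.8074 kJ/s.
large caterpillars: E/h = 1.6/16 = 0.1 kJ/s.
0.1 < 0.8074, so adding large caterpillars would lower the average — exclude it.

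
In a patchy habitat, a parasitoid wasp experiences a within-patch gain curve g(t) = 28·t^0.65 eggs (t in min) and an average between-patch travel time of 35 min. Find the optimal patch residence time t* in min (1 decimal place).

65.0 min

Maximise g(t)/(T+t): set derivative to zero → g'(t)(T+t) = g(t).
g'(t) = 0.65·28·t^-0.35. Setting 0.65·28·t^-0.35 = 28·t^0.65/(35+t) gives 0.65(35+t) = t, so 0.35·t = 0.65×35.
t* = 0.65×35/0.35 = 65 min.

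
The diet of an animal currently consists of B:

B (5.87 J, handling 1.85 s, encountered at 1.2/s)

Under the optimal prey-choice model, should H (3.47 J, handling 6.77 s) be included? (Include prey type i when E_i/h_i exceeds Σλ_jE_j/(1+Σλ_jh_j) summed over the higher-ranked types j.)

No

On B alone, R = ΣλE/(1+Σλh) = 7.044/3.22 = 2.188 J/s.
Profitability of H: 3.47/6.77 = 0.5126 J/s.
Since 0.5126 < R, time spent handling H is better spent searching.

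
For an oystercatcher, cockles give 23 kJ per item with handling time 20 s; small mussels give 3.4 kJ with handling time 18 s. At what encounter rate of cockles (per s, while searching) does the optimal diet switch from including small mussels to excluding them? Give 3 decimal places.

At the threshold, the rate on cockles alone equals the profitability of small mussels: λ·23/(1 + λ·20) = 3.4/18 = 0.1889.
Rearranging, λ(23 − 0.1889×20) = 0.1889, so λ = 0.1889/19.22 = 0.009827 per s.

0.010 per s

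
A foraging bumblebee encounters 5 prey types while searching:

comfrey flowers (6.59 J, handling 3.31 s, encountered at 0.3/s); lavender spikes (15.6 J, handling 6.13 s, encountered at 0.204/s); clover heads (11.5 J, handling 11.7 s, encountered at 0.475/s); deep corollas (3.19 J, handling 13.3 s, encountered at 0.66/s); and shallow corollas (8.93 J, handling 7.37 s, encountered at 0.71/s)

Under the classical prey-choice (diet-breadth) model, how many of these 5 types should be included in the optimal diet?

2

Rank by E/h (J/s): lavender spikes 2.54, comfrey flowers 1.99, shallow corollas 1.21, clover heads 0.983, deep corollas 0.24. Include each in turn until the next type's E/h falls below the running intake rate.
Rate on top 1: 1.414. comfrey flowers: 1.99 > 1.414 → include.
Rate on top 2: 1.591. shallow corollas: 1.21 < 1.591 → exclude; stop.
Optimal diet: lavender spikes, comfrey flowers — 2 of 5 types.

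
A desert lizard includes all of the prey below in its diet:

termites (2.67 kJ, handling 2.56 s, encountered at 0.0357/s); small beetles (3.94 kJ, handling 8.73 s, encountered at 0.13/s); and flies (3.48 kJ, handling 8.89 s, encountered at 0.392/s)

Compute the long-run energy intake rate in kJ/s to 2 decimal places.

Energy encountered per unit search time: 0.0357×2.67 + 0.13×3.94 + 0.392×3.48 = 1.972 kJ/s.
Handling time per unit search time: 0.0357×2.56 + 0.13×8.73 + 0.392×8.89 = 4.711.
Rate = 1.972/(1 + 4.711) = 0.3452 kJ/s.

0.35 kJ/s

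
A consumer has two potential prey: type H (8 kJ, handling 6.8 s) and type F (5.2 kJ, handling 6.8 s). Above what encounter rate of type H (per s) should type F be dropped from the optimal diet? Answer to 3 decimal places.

0.273 per s

At the threshold, the rate on type H alone equals the profitability of type F: λ·8/(1 + λ·6.8) = 5.2/6.8 = 0.7647.
Rearranging, λ(8 − 0.7647×6.8) = 0.7647, so λ = 0.7647/2.8 = 0.2731 per s.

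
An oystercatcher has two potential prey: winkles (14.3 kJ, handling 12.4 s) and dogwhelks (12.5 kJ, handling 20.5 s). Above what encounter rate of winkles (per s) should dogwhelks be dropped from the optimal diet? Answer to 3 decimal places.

0.090 per s

The zero-one rule: include dogwhelks iff E₂/h₂ > λE₁/(1+λh₁). Equality gives the switch point.
λE₁h₂ = E₂ + λE₂h₁ ⇒ λ = E₂/(E₁h₂ − E₂h₁) = 12.5/(293.2 − 155) = 0.09048 per s.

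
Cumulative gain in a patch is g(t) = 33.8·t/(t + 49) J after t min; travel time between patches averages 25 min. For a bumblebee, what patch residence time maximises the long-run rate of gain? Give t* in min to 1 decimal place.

Maximise g(t)/(T+t): set derivative to zero → g'(t)(T+t) = g(t).
g'(t) = 33.8·49/(t + 49)². Setting 33.8·49/(t+49)² = 33.8t/[(t+49)(25+t)] gives 49(25+t) = t(t+49), so t² = 49×25 = 1225.
t* = √1225 = 35 min.

35.0 min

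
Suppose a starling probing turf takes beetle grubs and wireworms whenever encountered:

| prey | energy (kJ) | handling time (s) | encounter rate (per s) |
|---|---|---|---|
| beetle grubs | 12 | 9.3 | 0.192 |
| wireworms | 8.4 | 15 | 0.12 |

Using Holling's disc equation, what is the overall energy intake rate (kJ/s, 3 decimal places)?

0.722 kJ/s

Energy encountered per unit search time: 0.192×12 + 0.12×8.4 = 3.312 kJ/s.
Handling time per unit search time: 0.192×9.3 + 0.12×15 = 3.586.
Rate = 3.312/(1 + 3.586) = 0.7223 kJ/s.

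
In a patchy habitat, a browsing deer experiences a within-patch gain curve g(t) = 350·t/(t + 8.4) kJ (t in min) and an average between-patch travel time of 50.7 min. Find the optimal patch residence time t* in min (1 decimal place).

By the marginal value theorem, leave when the instantaneous gain rate g'(t) equals the habitat-wide average g(t)/(T + t).
g'(t) = 350·8.4/(t + 8.4)². Setting 350·8.4/(t+8.4)² = 350t/[(t+8.4)(50.7+t)] gives 8.4(50.7+t) = t(t+8.4), so t² = 8.4×50.7 = 425.9.
t* = √425.9 = 20.64 min.

20.6 min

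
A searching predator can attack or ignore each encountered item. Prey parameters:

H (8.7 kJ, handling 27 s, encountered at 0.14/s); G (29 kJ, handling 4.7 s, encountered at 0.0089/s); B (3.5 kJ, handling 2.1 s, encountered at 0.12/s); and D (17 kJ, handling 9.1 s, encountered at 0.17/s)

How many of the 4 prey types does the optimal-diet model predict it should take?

3

Rank by E/h (kJ/s): G 6.17, D 1.87, B 1.67, H 0.322. Include each in turn until the next type's E/h falls below the running intake rate.
Rate on top 1: 0.2477. D: 1.87 > 0.2477 → include.
Rate on top 2: 1.216. B: 1.67 > 1.216 → include.
Rate on top 3: 1.256. H: 0.322 < 1.256 → exclude; stop.
Optimal diet: G, D, B — 3 of 4 types.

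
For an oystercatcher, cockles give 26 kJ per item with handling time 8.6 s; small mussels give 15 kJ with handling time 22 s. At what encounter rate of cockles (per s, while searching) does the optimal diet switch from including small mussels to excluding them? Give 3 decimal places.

The zero-one rule: include small mussels iff E₂/h₂ > λE₁/(1+λh₁). Equality gives the switch point.
λE₁h₂ = E₂ + λE₂h₁ ⇒ λ = E₂/(E₁h₂ − E₂h₁) = 15/(572 − 129) = 0.03386 per s.

0.034 per s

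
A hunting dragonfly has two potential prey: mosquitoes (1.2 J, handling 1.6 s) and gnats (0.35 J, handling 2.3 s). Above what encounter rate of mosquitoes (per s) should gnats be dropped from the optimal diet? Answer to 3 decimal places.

Drop gnats once their profitability E₂/h₂ falls below the rate achievable on mosquitoes alone: E₂/h₂ = λE₁/(1 + λh₁).
Solve for λ: λE₁h₂ = E₂(1 + λh₁) → λ(E₁h₂ − E₂h₁) = E₂ → λ = E₂/(E₁h₂ − E₂h₁).
λ = 0.35/(1.2×2.3 − 0.35×1.6) = 0.35/2.2 = 0.1591 per s.

0.159 per s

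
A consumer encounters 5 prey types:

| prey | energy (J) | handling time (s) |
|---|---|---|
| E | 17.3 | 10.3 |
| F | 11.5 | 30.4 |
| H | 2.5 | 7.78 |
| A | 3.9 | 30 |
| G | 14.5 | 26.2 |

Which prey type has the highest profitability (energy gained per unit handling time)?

In descending order of E/h:
E: 17.3/10.3 = 1.68 J/s
G: 14.5/26.2 = 0.553 J/s
F: 11.5/30.4 = 0.378 J/s
H: 2.5/7.78 = 0.321 J/s
A: 3.9/30 = 0.13 J/s

E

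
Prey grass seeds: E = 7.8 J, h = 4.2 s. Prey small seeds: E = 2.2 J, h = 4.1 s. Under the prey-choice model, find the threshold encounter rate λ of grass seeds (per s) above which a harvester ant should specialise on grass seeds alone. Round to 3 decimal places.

0.097 per s

The zero-one rule: include small seeds iff E₂/h₂ > λE₁/(1+λh₁). Equality gives the switch point.
λE₁h₂ = E₂ + λE₂h₁ ⇒ λ = E₂/(E₁h₂ − E₂h₁) = 2.2/(31.98 − 9.24) = 0.09675 per s.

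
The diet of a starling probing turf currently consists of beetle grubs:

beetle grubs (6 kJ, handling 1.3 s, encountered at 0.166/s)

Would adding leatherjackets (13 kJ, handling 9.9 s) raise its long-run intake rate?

Yes

Current rate: (0.166×6)/(1 + 0.166×1.3) = 0.8192 kJ/s.
leatherjackets: E/h = 13/9.9 = 1.313 kJ/s.
Since 1.313 > R, including leatherjackets increases the long-run rate.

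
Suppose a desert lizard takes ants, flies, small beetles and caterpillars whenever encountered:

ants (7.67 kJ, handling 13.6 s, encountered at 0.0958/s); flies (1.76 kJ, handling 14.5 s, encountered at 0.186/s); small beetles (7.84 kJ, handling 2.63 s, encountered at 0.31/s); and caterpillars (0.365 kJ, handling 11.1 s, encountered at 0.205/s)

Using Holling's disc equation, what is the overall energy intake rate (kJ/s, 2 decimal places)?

0.44 kJ/s

Energy encountered per unit search time: 0.0958×7.67 + 0.186×1.76 + 0.31×7.84 + 0.205×0.365 = 3.567 kJ/s.
Handling time per unit search time: 0.0958×13.6 + 0.186×14.5 + 0.31×2.63 + 0.205×11.1 = 7.091.
Rate = 3.567/(1 + 7.091) = 0.4409 kJ/s.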